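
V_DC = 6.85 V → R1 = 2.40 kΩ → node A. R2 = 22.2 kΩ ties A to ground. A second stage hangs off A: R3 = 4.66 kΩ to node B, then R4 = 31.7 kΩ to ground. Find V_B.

V_B ≈ 5.09 V

Node A sees R2 in parallel with the series input of stage 2, R3 + R4 = 36.36 kΩ.
R2 ‖ (R3+R4) = 13.78 kΩ.
So V_A = 6.85 × 0.8517 = 5.834 V.
Stage 2 is unloaded, so V_B = V_A · R4/(R3+R4) = 5.834 × 31.7/36.36 = 5.086 V.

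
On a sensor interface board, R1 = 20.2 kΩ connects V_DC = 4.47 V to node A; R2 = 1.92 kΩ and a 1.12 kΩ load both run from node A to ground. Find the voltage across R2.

First combine the lower leg with the load: R2 ‖ R_L = 0.7074 kΩ.
Now apply the divider: V_out = 4.47 × 0.03383 = 0.1512 V.

V_out ≈ 0.151 V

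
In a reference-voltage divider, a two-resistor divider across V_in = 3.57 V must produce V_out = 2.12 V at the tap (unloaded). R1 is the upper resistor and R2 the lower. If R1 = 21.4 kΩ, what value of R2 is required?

V_out/V_in = R2/(R1+R2) = 0.5938.
R2 = R1 · 0.5938/(1 − 0.5938) = 31.29 kΩ.

R2 ≈ 31.3 kΩ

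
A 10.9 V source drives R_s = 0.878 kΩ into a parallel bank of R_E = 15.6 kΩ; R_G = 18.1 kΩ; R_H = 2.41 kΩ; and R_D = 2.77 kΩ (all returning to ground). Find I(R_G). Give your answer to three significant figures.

I ≈ 0.337 mA

Parallel bank: R_p = 1/(1/15.6 + 1/18.1 + 1/2.41 + 1/2.77) = 1.117 kΩ.
Node voltage V_A = V_DC · R_p/(R_s + R_p) = 10.9 × 0.5599 = 6.103 V.
Branch current I = V_A/R_G = 6.103/18.1 = 0.3372 mA.
(Equivalently: I_total = 5.464 mA, then current-divider fraction G_k/ΣG = 0.06171.)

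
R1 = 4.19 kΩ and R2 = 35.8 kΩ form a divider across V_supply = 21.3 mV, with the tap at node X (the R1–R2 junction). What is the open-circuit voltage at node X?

V_th ≈ 19.1 mV

Open-circuit (no load on X): V_th = V_supply · R2/(R1 + R2) = 21.3 × 35.8/(4.190 + 35.8) = 19.07 mV.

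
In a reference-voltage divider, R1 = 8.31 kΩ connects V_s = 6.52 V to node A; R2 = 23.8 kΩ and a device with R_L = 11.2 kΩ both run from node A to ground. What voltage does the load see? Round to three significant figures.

V_out ≈ 3.12 V

R2 ‖ R_L = (23.8 × 11.2)/(23.8 + 11.2) = 7.616 kΩ.
Then V_out = V_s · R2'/(R1 + R2') = 6.52 × 7.616/15.93 = 3.118 V.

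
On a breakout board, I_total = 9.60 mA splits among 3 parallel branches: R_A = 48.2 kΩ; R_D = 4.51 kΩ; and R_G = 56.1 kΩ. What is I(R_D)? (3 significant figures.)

I ≈ 8.18 mA

Total conductance ΣG = 1/48.2 + 1/4.51 + 1/56.1 = 0.2603 (units of 1/kΩ).
R_D takes the fraction G_k/ΣG = 0.2217/0.2603 = 0.8518, so I = 9.60 × 0.8518 = 8.177 mA.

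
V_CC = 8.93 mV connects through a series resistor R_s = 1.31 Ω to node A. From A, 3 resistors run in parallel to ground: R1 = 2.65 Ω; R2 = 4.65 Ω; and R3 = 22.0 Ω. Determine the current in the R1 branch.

I ≈ 1.84 mA

Parallel bank: R_p = 1/(1/2.65 + 1/4.65 + 1/22.0) = 1.568 Ω.
Node voltage V_A = V_CC · R_p/(R_s + R_p) = 8.93 × 0.5448 = 4.865 mV.
Branch current I = V_A/R1 = 4.865/2.65 = 1.836 mA.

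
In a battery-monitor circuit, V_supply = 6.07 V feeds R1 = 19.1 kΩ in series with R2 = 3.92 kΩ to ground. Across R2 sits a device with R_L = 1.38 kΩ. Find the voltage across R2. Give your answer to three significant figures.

V_out ≈ 0.308 V

First combine the lower leg with the load: R2 ‖ R_L = 1.021 kΩ.
Now apply the divider: V_out = 6.07 × 0.05073 = 0.3079 V.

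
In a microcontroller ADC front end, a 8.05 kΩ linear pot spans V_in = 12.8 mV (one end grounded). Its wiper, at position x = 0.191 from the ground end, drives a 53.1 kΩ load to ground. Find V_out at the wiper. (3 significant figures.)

The pot divides into 6.512 kΩ above the wiper and 1.538 kΩ below.
(x·R_p) ‖ R_L = 1.494 kΩ.
Then V_out = V_in · 1.494/(6.512 + 1.494) = 2.389 mV.

V_out ≈ 2.39 mV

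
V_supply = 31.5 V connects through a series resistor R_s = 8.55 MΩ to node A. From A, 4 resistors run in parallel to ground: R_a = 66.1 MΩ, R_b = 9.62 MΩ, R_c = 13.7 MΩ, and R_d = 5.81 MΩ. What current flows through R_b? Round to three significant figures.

I ≈ 0.796 µA

Combine the parallel branches: R_p = (1/66.1 + 1/9.62 + 1/13.7 + 1/5.81)⁻¹ = 2.746 MΩ.
V_A = 31.5 × 2.746/11.30 = 7.657 V.
Branch current I = V_A/R_b = 7.657/9.62 = 0.7960 µA.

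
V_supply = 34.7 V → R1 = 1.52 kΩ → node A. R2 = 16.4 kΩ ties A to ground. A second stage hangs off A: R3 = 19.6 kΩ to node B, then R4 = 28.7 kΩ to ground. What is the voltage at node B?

V_B ≈ 18.3 V

The second stage (R3 + R4 = 48.30 kΩ) loads node A in parallel with R2.
Effective lower resistance at A: R2 ‖ 48.30 = 12.24 kΩ.
V_A = 34.7 × 12.24/(1.52 + 12.24) = 30.87 V.
Then the unloaded second divider: V_B = V_A × R4/(R3+R4) = 30.87 × 0.5942 = 18.34 V.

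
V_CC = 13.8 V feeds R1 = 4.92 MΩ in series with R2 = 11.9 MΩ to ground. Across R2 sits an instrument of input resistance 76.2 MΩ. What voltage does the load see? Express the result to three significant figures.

V_out ≈ 9.34 V

First combine the lower leg with the load: R2 ‖ R_L = 10.29 MΩ.
Then V_out = V_CC · R2'/(R1 + R2') = 13.8 × 10.29/15.21 = 9.337 V.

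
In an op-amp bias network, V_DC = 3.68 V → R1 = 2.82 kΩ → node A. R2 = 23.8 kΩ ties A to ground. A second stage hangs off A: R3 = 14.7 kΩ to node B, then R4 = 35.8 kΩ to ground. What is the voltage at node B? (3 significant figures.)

V_B ≈ 2.22 V

Node A sees R2 in parallel with the series input of stage 2, R3 + R4 = 50.50 kΩ.
Effective lower resistance at A: R2 ‖ 50.50 = 16.18 kΩ.
First divider: V_A = V_DC · 16.18/(2.82 + 16.18) = 3.134 V.
Then the unloaded second divider: V_B = V_A × R4/(R3+R4) = 3.134 × 0.7089 = 2.222 V.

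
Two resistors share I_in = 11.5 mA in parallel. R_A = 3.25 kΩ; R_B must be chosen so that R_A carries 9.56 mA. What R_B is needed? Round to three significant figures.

Two-branch current divider: I_A = I_in · R_B/(R_A + R_B).
With f = 0.8313, R_B = R_A · f/(1−f) = 3.25 × 4.928 = 16.02 kΩ.

R_B ≈ 16.0 kΩ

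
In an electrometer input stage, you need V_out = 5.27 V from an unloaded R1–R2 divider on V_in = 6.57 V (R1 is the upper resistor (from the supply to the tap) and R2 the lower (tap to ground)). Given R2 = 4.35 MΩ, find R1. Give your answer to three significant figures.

R1 ≈ 1.07 MΩ

V_out/V_in = R2/(R1+R2) = 0.8021.
Rearranging, R1 = R2·(1−k)/k = 4.35 × 0.2467 = 1.073 MΩ.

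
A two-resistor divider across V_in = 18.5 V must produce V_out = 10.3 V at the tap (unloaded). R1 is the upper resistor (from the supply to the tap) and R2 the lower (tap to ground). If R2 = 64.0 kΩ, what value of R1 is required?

R1 ≈ 51.0 kΩ

The divider ratio is R2/(R1+R2) = 10.3/18.5 = 0.5568.
So R1 = R2 · (V_in/V_out − 1) = 64.0 × (18.5/10.3 − 1) = 64.0 × 0.7961 = 50.95 kΩ.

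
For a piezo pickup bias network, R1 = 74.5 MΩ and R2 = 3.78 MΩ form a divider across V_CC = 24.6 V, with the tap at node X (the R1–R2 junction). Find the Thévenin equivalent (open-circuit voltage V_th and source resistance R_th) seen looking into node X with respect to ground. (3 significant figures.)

V_th is the unloaded tap voltage: V_CC · R2/(R1+R2) = 24.6 × 0.04829 = 1.188 V.
Zeroing V_CC shorts the top of R1 to ground, so R_th = R1 ‖ R2 = 3.597 MΩ.

V_th ≈ 1.19 V, R_th ≈ 3.60 MΩ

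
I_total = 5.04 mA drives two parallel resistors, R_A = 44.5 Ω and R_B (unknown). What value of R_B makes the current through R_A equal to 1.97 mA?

Two-branch current divider: I_A = I_total · R_B/(R_A + R_B).
With f = 0.3909, R_B = R_A · f/(1−f) = 44.5 × 0.6417 = 28.56 Ω.

R_B ≈ 28.6 Ω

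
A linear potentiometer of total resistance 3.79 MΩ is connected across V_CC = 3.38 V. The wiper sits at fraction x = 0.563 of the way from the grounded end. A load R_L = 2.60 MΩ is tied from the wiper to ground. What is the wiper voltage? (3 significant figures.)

Split the track: R_lower = x·R_p = 2.134 MΩ, R_upper = (1−x)·R_p = 1.656 MΩ.
R_L loads the lower segment: effective lower R = 1.172 MΩ.
V_out = 3.38 × 1.172/(1.656 + 1.172) = 1.401 V.

V_out ≈ 1.40 V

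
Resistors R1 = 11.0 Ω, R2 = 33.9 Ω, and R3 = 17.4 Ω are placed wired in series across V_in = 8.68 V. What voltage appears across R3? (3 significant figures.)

V ≈ 2.42 V

ΣR = 11.0 + 33.9 + 17.4 = 62.30 Ω.
By the voltage-divider rule, V = 8.68 × 17.40/62.30 = 2.424 V.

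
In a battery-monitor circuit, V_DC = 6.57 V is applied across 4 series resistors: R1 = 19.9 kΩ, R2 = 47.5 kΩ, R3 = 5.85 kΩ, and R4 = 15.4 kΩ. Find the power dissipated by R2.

ΣR = 88.65 kΩ → I = 6.57/88.65 = 0.07411 mA.
P = I²R = 0.005493 × 47.5 = 0.2609 mW.

P ≈ 0.261 mW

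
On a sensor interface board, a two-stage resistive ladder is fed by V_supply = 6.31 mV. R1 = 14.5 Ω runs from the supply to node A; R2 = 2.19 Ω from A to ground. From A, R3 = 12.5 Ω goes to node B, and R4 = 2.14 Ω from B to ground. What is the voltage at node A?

V_A ≈ 0.733 mV

The second stage (R3 + R4 = 14.64 Ω) loads node A in parallel with R2.
R2 ‖ (R3+R4) = 1.905 Ω.
V_A = 6.31 × 1.905/(14.5 + 1.905) = 0.7327 mV.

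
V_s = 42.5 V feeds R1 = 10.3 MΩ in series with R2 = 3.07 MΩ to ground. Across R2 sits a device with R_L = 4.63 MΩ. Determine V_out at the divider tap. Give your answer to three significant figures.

V_out ≈ 6.46 V

The load sits in parallel with R2, giving an effective lower resistance R2' = R2·R_L/(R2+R_L) = 1.846 MΩ.
Then V_out = V_s · R2'/(R1 + R2') = 42.5 × 1.846/12.15 = 6.459 V.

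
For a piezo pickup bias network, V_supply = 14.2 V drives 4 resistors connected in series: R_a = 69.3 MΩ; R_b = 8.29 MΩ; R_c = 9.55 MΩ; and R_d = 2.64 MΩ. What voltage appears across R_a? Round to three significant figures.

ΣR = 69.3 + 8.29 + 9.55 + 2.64 = 89.78 MΩ.
By the voltage-divider rule, V = 14.2 × 69.30/89.78 = 10.96 V.

V ≈ 11.0 V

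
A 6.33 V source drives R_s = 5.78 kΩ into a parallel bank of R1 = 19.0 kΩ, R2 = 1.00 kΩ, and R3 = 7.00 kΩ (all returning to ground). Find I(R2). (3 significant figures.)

I ≈ 0.800 mA

Equivalent of the parallel group: R_p = 0.8365 kΩ.
V_A = 6.33 × 0.8365/6.616 = 0.8003 V.
Branch current I = V_A/R2 = 0.8003/1.00 = 0.8003 mA.
(Check via current divider: I_total = 0.9567 mA; share G_k/ΣG = 0.8365 → same result.)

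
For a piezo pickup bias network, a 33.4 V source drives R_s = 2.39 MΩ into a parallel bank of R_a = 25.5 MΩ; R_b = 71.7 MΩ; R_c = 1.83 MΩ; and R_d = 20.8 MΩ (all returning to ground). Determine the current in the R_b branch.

I ≈ 0.183 µA

Combine the parallel branches: R_p = (1/25.5 + 1/71.7 + 1/1.83 + 1/20.8)⁻¹ = 1.544 MΩ.
V_A = 33.4 × 1.544/3.934 = 13.11 V.
I(R_b) = V_A / R_b = 13.11/71.7 = 0.1828 µA.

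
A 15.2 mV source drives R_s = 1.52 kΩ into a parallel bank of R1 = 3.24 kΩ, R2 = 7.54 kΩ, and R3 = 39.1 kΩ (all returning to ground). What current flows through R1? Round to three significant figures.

Combine the parallel branches: R_p = (1/3.24 + 1/7.54 + 1/39.1)⁻¹ = 2.142 kΩ.
V_A by voltage divider: V_A = 15.2 × 2.142/(1.52 + 2.142) = 8.891 mV.
I(R1) = V_A / R1 = 8.891/3.24 = 2.744 µA.
(Check via current divider: I_total = 4.151 µA; share G_k/ΣG = 0.6611 → same result.)

I ≈ 2.74 µA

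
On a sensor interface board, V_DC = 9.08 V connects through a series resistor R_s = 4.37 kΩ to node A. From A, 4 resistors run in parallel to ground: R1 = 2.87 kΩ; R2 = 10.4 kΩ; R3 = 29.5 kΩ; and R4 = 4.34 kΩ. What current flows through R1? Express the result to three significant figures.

I ≈ 0.772 mA

Equivalent of the parallel group: R_p = 1.411 kΩ.
V_A = 9.08 × 1.411/5.781 = 2.216 V.
I(R1) = V_A / R1 = 2.216/2.87 = 0.7720 mA.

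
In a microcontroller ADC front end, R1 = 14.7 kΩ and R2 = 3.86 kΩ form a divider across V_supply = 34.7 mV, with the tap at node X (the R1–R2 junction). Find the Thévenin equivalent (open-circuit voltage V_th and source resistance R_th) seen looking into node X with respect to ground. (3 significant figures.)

V_th ≈ 7.22 mV, R_th ≈ 3.06 kΩ

With X open, the divider is unloaded: V_th = 34.7 × 3.86/18.56 = 7.217 mV.
Looking into X with the source shorted: R_th = R1·R2/(R1+R2) = 14.70 × 3.86/18.56 = 3.057 kΩ.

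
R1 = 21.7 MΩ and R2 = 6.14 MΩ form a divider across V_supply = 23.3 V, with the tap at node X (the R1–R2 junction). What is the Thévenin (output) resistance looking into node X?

Looking into X with the source shorted: R_th = R1·R2/(R1+R2) = 21.70 × 6.14/27.84 = 4.786 MΩ.

R_th ≈ 4.79 MΩ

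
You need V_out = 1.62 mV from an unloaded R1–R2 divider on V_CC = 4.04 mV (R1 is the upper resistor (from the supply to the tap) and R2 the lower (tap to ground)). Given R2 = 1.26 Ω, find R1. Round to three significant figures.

The divider ratio is R2/(R1+R2) = 1.62/4.04 = 0.4010.
So R1 = R2 · (V_CC/V_out − 1) = 1.26 × (4.04/1.62 − 1) = 1.26 × 1.494 = 1.882 Ω.

R1 ≈ 1.88 Ω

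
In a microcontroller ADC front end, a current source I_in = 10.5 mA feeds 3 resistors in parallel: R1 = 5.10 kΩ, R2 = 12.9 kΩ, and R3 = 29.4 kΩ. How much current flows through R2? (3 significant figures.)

Conductances: ΣG = 1/5.10 + 1/12.9 + 1/29.4 = 0.3076 (1/kΩ).
By the current-divider rule, I = I_in · G_k/ΣG = 10.5 × 0.2520 = 2.646 mA.

I ≈ 2.65 mA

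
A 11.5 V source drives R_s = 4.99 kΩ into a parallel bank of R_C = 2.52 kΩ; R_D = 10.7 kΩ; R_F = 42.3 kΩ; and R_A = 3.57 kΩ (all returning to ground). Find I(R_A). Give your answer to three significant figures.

I ≈ 0.649 mA

Equivalent of the parallel group: R_p = 1.259 kΩ.
V_A by voltage divider: V_A = 11.5 × 1.259/(4.99 + 1.259) = 2.318 V.
I(R_A) = V_A / R_A = 2.318/3.57 = 0.6492 mA.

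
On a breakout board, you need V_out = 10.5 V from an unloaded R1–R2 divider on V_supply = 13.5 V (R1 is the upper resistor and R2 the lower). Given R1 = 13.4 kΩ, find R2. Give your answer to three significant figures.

The divider ratio is R2/(R1+R2) = 10.5/13.5 = 0.7778.
Rearranging, R2 = R1·k/(1−k) = 13.4 × 3.500 = 46.90 kΩ.

R2 ≈ 46.9 kΩ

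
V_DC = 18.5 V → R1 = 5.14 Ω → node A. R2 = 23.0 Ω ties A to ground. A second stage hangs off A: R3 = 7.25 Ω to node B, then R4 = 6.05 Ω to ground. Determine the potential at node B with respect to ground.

Node A sees R2 in parallel with the series input of stage 2, R3 + R4 = 13.30 Ω.
Effective lower resistance at A: R2 ‖ 13.30 = 8.427 Ω.
First divider: V_A = V_DC · 8.427/(5.14 + 8.427) = 11.49 V.
V_B = V_A × 0.4549 = 5.227 V.

V_B ≈ 5.23 V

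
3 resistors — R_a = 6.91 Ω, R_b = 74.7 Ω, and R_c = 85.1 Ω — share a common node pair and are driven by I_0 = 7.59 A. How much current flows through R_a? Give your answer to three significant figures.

Total conductance ΣG = 1/6.91 + 1/74.7 + 1/85.1 = 0.1699 (units of 1/Ω).
By the current-divider rule, I = I_0 · G_k/ΣG = 7.59 × 0.8520 = 6.467 A.

I ≈ 6.47 A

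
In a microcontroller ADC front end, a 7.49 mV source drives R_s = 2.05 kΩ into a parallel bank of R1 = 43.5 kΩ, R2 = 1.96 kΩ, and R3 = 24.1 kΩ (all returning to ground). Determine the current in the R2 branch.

Parallel bank: R_p = 1/(1/43.5 + 1/1.96 + 1/24.1) = 1.740 kΩ.
Node voltage V_A = V_supply · R_p/(R_s + R_p) = 7.49 × 0.4591 = 3.439 mV.
I(R2) = V_A / R2 = 3.439/1.96 = 1.754 µA.
(Equivalently: I_total = 1.976 µA, then current-divider fraction G_k/ΣG = 0.8878.)

I ≈ 1.75 µA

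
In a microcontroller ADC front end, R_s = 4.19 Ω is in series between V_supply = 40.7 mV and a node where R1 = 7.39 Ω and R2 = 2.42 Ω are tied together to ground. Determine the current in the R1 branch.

Parallel bank: R_p = 1/(1/7.39 + 1/2.42) = 1.823 Ω.
V_A by voltage divider: V_A = 40.7 × 1.823/(4.19 + 1.823) = 12.34 mV.
Branch current I = V_A/R1 = 12.34/7.39 = 1.670 mA.

I ≈ 1.67 mA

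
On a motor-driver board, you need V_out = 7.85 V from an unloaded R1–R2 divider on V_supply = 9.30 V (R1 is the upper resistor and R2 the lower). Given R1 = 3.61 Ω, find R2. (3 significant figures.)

The divider ratio is R2/(R1+R2) = 7.85/9.30 = 0.8441.
So R2 = R1 · V_out/(V_supply − V_out) = 3.61 × 7.85/(9.30 − 7.85) = 3.61 × 5.414 = 19.54 Ω.

R2 ≈ 19.5 Ω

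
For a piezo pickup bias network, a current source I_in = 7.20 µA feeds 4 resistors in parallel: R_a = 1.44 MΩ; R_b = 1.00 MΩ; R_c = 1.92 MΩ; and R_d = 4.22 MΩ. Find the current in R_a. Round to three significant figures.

ΣG = 1/1.44 + 1/1.00 + 1/1.92 + 1/4.22 = 2.452.
Current divider: I(R_a) = I_in · G_k/ΣG = 7.20 × (0.6944/2.452) = 7.20 × 0.2832 = 2.039 µA.

I ≈ 2.04 µA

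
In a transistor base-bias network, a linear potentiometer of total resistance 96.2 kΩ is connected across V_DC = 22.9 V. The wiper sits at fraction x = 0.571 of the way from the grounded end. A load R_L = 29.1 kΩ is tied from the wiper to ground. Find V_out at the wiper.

Split the track: R_lower = x·R_p = 54.93 kΩ, R_upper = (1−x)·R_p = 41.27 kΩ.
R_L loads the lower segment: effective lower R = 19.02 kΩ.
V_out = 22.9 × 19.02/(41.27 + 19.02) = 7.225 V.
(Unloaded: V_out = x·V_DC = 13.1 V.)

V_out ≈ 7.23 V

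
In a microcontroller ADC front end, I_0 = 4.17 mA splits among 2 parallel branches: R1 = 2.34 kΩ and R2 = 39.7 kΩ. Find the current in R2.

For two parallel branches, I_k = I_0 · (other R)/(sum of R).
I(R2) = 4.17 × 2.34/(2.34 + 39.7) = 4.17 × 0.05566 = 0.2321 mA.

I ≈ 0.232 mA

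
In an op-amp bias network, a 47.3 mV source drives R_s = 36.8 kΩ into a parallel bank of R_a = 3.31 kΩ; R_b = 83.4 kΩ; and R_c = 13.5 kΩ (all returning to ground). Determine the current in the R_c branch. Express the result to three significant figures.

Combine the parallel branches: R_p = (1/3.31 + 1/83.4 + 1/13.5)⁻¹ = 2.576 kΩ.
V_A = 47.3 × 2.576/39.38 = 3.095 mV.
Branch current I = V_A/R_c = 3.095/13.5 = 0.2292 µA.
(Equivalently: I_total = 1.201 µA, then current-divider fraction G_k/ΣG = 0.1908.)

I ≈ 0.229 µA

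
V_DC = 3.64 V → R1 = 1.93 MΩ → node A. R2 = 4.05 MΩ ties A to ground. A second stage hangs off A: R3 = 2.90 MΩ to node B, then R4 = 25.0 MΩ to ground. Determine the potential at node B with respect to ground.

V_B ≈ 2.11 V

The second stage (R3 + R4 = 27.90 MΩ) loads node A in parallel with R2.
R2 ‖ (R3+R4) = 3.537 MΩ.
So V_A = 3.64 × 0.6469 = 2.355 V.
Then the unloaded second divider: V_B = V_A × R4/(R3+R4) = 2.355 × 0.8961 = 2.110 V.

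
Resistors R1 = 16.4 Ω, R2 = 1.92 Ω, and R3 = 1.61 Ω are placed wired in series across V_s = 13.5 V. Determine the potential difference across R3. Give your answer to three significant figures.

V ≈ 1.09 V

ΣR = 16.4 + 1.92 + 1.61 = 19.93 Ω.
Voltage divider: V = V_s · (1.610 / 19.93) = 13.5 × 0.08078 = 1.091 V.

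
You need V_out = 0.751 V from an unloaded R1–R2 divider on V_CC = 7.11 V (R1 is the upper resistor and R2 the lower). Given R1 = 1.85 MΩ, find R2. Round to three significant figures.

R2 ≈ 0.218 MΩ

Required fraction k = V_out/V_CC = 0.1056.
R2 = R1 · 0.1056/(1 − 0.1056) = 0.2185 MΩ.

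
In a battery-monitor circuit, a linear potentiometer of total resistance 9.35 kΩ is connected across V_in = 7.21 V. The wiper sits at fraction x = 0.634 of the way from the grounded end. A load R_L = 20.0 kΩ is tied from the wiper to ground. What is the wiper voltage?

Split the track: R_lower = x·R_p = 5.928 kΩ, R_upper = (1−x)·R_p = 3.422 kΩ.
Lower segment in parallel with the load: 5.928 ‖ 20.0 = 4.573 kΩ.
Then V_out = V_in · 4.573/(3.422 + 4.573) = 4.124 V.

V_out ≈ 4.12 V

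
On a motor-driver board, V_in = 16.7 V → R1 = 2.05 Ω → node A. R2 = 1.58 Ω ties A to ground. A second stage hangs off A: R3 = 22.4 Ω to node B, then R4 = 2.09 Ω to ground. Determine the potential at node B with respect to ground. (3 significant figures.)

V_B ≈ 0.599 V

Node A sees R2 in parallel with the series input of stage 2, R3 + R4 = 24.49 Ω.
Effective lower resistance at A: R2 ‖ 24.49 = 1.484 Ω.
V_A = 16.7 × 1.484/(2.05 + 1.484) = 7.013 V.
V_B = V_A × 0.08534 = 0.5985 V.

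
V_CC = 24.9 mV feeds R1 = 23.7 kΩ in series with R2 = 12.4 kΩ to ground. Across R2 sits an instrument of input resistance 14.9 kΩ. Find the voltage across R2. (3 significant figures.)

First combine the lower leg with the load: R2 ‖ R_L = 6.768 kΩ.
Voltage divider with the loaded lower leg: V_out = 24.9 × 6.768/(23.7 + 6.768) = 24.9 × 0.2221 = 5.531 mV.

V_out ≈ 5.53 mV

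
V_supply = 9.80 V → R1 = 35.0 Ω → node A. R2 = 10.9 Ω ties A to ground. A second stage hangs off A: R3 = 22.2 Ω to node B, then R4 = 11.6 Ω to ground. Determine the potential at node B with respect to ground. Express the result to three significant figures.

V_B ≈ 0.641 V

Looking into the second stage from A: R3 + R4 = 33.80 Ω appears in parallel with R2.
Effective lower resistance at A: R2 ‖ 33.80 = 8.242 Ω.
First divider: V_A = V_supply · 8.242/(35.0 + 8.242) = 1.868 V.
Then the unloaded second divider: V_B = V_A × R4/(R3+R4) = 1.868 × 0.3432 = 0.6411 V.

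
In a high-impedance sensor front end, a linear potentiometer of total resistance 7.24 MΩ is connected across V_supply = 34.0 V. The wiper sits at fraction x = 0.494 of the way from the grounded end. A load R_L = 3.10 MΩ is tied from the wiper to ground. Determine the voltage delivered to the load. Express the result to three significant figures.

Split the track: R_lower = x·R_p = 3.577 MΩ, R_upper = (1−x)·R_p = 3.663 MΩ.
Lower segment in parallel with the load: 3.577 ‖ 3.10 = 1.661 MΩ.
Then V_out = V_supply · 1.661/(3.663 + 1.661) = 10.60 V.

V_out ≈ 10.6 V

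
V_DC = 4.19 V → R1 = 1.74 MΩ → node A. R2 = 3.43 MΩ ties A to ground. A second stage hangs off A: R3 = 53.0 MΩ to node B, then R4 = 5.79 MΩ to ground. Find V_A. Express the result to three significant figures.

Node A sees R2 in parallel with the series input of stage 2, R3 + R4 = 58.79 MΩ.
Effective lower resistance at A: R2 ‖ 58.79 = 3.241 MΩ.
V_A = 4.19 × 3.241/(1.74 + 3.241) = 2.726 V.

V_A ≈ 2.73 V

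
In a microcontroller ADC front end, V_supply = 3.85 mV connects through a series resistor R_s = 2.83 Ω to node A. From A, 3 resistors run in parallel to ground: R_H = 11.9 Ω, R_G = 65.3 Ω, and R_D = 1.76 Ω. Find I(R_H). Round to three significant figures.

I ≈ 0.112 mA

Combine the parallel branches: R_p = (1/11.9 + 1/65.3 + 1/1.76)⁻¹ = 1.498 Ω.
V_A by voltage divider: V_A = 3.85 × 1.498/(2.83 + 1.498) = 1.333 mV.
I(R_H) = V_A / R_H = 1.333/11.9 = 0.1120 mA.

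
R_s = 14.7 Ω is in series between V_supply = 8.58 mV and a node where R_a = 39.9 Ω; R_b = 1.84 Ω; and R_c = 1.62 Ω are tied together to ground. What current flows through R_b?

I ≈ 0.253 mA

Combine the parallel branches: R_p = (1/39.9 + 1/1.84 + 1/1.62)⁻¹ = 0.8433 Ω.
Node voltage V_A = V_supply · R_p/(R_s + R_p) = 8.58 × 0.05425 = 0.4655 mV.
I(R_b) = V_A / R_b = 0.4655/1.84 = 0.2530 mA.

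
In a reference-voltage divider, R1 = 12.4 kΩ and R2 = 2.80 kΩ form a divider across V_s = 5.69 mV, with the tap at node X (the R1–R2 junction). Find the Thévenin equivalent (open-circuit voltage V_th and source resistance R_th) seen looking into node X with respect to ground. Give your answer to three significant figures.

V_th ≈ 1.05 mV, R_th ≈ 2.28 kΩ

With X open, the divider is unloaded: V_th = 5.69 × 2.80/15.20 = 1.048 mV.
With V_s suppressed (replaced by a short), R_th = R1 ‖ R2 = (12.40 × 2.80)/(12.40 + 2.80) = 2.284 kΩ.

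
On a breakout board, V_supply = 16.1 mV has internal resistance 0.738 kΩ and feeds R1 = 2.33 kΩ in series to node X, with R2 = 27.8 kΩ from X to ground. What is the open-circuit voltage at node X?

R1' = 0.738 + 2.33 = 3.068 kΩ (source resistance + R1).
With X open, the divider is unloaded: V_th = 16.1 × 27.8/30.87 = 14.50 mV.

V_th ≈ 14.5 mV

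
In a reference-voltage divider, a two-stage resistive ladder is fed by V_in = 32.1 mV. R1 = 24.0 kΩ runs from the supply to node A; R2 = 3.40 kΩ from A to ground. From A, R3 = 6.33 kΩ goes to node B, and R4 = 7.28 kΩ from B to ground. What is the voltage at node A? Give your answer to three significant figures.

Node A sees R2 in parallel with the series input of stage 2, R3 + R4 = 13.61 kΩ.
Effective lower resistance at A: R2 ‖ 13.61 = 2.720 kΩ.
So V_A = 32.1 × 0.1018 = 3.268 mV.

V_A ≈ 3.27 mV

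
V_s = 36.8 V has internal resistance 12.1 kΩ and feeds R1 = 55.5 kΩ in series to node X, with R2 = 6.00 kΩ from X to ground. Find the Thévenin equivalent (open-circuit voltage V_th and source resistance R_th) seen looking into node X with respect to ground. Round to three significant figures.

R1' = 12.1 + 55.5 = 67.60 kΩ (source resistance + R1).
With X open, the divider is unloaded: V_th = 36.8 × 6.00/73.60 = 3.000 V.
Zeroing V_s shorts the top of R1' to ground, so R_th = R1' ‖ R2 = 5.511 kΩ.

V_th ≈ 3.00 V, R_th ≈ 5.51 kΩ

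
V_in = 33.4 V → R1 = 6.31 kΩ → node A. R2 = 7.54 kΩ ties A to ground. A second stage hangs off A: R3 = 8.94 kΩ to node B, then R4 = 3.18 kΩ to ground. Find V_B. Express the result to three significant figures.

V_B ≈ 3.72 V

The second stage (R3 + R4 = 12.12 kΩ) loads node A in parallel with R2.
Effective lower resistance at A: R2 ‖ 12.12 = 4.648 kΩ.
V_A = 33.4 × 4.648/(6.31 + 4.648) = 14.17 V.
Stage 2 is unloaded, so V_B = V_A · R4/(R3+R4) = 14.17 × 3.18/12.12 = 3.717 V.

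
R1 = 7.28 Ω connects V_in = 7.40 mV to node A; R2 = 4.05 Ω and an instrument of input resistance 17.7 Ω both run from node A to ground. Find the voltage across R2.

The load sits in parallel with R2, giving an effective lower resistance R2' = R2·R_L/(R2+R_L) = 3.296 Ω.
Voltage divider with the loaded lower leg: V_out = 7.40 × 3.296/(7.28 + 3.296) = 7.40 × 0.3116 = 2.306 mV.

V_out ≈ 2.31 mV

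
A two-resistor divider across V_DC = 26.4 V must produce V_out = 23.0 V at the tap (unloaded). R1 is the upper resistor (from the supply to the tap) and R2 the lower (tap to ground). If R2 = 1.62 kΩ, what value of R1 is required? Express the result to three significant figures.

R1 ≈ 0.239 kΩ

The divider ratio is R2/(R1+R2) = 23.0/26.4 = 0.8712.
Rearranging, R1 = R2·(1−k)/k = 1.62 × 0.1478 = 0.2395 kΩ.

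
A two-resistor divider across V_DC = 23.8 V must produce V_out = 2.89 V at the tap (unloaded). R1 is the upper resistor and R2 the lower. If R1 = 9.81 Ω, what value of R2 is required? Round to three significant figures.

V_out/V_DC = R2/(R1+R2) = 0.1214.
So R2 = R1 · V_out/(V_DC − V_out) = 9.81 × 2.89/(23.8 − 2.89) = 9.81 × 0.1382 = 1.356 Ω.

R2 ≈ 1.36 Ω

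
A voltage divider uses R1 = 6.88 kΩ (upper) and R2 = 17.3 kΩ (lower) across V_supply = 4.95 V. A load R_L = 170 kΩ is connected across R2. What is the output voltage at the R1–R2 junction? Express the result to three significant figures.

V_out ≈ 3.44 V

The load sits in parallel with R2, giving an effective lower resistance R2' = R2·R_L/(R2+R_L) = 15.70 kΩ.
Now apply the divider: V_out = 4.95 × 0.6953 = 3.442 V.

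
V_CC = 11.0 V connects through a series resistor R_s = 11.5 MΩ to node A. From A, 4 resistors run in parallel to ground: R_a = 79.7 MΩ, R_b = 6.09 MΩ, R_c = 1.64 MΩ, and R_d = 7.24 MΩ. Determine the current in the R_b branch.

Parallel bank: R_p = 1/(1/79.7 + 1/6.09 + 1/1.64 + 1/7.24) = 1.082 MΩ.
V_A by voltage divider: V_A = 11.0 × 1.082/(11.5 + 1.082) = 0.9456 V.
Branch current I = V_A/R_b = 0.9456/6.09 = 0.1553 µA.

I ≈ 0.155 µA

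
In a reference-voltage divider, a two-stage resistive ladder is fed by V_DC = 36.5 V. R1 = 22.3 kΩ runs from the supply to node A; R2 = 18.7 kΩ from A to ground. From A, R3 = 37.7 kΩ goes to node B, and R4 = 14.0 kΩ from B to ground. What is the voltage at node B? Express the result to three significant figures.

Looking into the second stage from A: R3 + R4 = 51.70 kΩ appears in parallel with R2.
Effective lower resistance at A: R2 ‖ 51.70 = 13.73 kΩ.
So V_A = 36.5 × 0.3811 = 13.91 V.
V_B = V_A × 0.2708 = 3.767 V.

V_B ≈ 3.77 V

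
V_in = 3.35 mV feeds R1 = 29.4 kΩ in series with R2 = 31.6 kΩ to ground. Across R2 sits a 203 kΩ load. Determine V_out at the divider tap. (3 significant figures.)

V_out ≈ 1.61 mV

First combine the lower leg with the load: R2 ‖ R_L = 27.34 kΩ.
Now apply the divider: V_out = 3.35 × 0.4819 = 1.614 mV.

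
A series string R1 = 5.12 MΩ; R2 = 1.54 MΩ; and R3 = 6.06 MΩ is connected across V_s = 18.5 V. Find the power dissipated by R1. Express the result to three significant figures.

P ≈ 10.8 µW

ΣR = 12.72 MΩ → I = 18.5/12.72 = 1.454 µA.
P(R1) = I²·R1 = (1.454)² × 5.12 = 10.83 µW.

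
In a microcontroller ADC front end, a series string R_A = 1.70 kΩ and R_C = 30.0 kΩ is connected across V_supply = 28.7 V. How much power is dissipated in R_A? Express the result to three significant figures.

P ≈ 1.39 mW

Series current I = V_supply/ΣR = 28.7/31.70 = 0.9054 mA.
V(R_A) = I·R = 1.539 V; P = V·I = 1.539 × 0.9054 = 1.393 mW.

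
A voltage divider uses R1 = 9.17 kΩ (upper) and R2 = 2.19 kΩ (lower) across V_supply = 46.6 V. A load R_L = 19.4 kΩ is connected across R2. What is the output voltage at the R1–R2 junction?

V_out ≈ 8.23 V

First combine the lower leg with the load: R2 ‖ R_L = 1.968 kΩ.
Now apply the divider: V_out = 46.6 × 0.1767 = 8.233 V.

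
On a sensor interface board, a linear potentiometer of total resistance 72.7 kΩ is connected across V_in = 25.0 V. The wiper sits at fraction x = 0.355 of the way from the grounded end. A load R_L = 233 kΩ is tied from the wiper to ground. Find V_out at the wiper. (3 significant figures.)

V_out ≈ 8.28 V

The pot divides into 46.89 kΩ above the wiper and 25.81 kΩ below.
Lower segment in parallel with the load: 25.81 ‖ 233 = 23.23 kΩ.
V_out = 25.0 × 23.23/(46.89 + 23.23) = 8.283 V.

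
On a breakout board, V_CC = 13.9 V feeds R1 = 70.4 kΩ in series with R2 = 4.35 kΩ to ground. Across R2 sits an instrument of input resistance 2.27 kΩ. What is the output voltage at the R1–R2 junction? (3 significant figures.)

V_out ≈ 0.288 V

R2 ‖ R_L = (4.35 × 2.27)/(4.35 + 2.27) = 1.492 kΩ.
Then V_out = V_CC · R2'/(R1 + R2') = 13.9 × 1.492/71.89 = 0.2884 V.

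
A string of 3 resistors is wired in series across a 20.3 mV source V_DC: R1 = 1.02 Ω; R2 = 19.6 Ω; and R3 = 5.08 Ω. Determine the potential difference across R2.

V ≈ 15.5 mV

ΣR = 1.02 + 19.6 + 5.08 = 25.70 Ω.
By the voltage-divider rule, V = 20.3 × 19.60/25.70 = 15.48 mV.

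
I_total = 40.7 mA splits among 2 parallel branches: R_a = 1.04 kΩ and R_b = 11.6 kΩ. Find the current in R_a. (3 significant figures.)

Two-branch current divider: I_k = I_total · R_other/(R_1 + R_2).
So I = 40.7 × 11.6/12.64 = 37.35 mA.

I ≈ 37.4 mA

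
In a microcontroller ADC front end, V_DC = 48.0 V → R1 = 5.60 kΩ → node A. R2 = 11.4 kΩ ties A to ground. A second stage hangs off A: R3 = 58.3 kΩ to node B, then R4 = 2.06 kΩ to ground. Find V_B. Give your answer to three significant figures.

Node A sees R2 in parallel with the series input of stage 2, R3 + R4 = 60.36 kΩ.
Effective lower resistance at A: R2 ‖ 60.36 = 9.589 kΩ.
V_A = 48.0 × 9.589/(5.60 + 9.589) = 30.30 V.
V_B = V_A × 0.03413 = 1.034 V.

V_B ≈ 1.03 V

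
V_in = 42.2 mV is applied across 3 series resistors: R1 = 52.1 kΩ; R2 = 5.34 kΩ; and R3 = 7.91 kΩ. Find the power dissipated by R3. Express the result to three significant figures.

P ≈ 3.30 nW

The common current is I = 42.2/65.35 = 0.6458 µA.
P(R3) = I²·R3 = (0.6458)² × 7.91 = 3.298 nW.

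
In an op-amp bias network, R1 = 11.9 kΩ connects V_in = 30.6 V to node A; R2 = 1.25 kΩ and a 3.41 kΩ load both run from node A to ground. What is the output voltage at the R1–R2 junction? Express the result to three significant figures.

V_out ≈ 2.18 V

First combine the lower leg with the load: R2 ‖ R_L = 0.9147 kΩ.
Now apply the divider: V_out = 30.6 × 0.07138 = 2.184 V.
(Unloaded it would be 2.91 V; the load pulls it down.)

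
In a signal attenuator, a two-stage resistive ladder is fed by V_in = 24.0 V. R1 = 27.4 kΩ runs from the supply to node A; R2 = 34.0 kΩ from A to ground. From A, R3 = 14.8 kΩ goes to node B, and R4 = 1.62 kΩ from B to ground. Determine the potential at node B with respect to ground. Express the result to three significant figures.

The second stage (R3 + R4 = 16.42 kΩ) loads node A in parallel with R2.
Effective lower resistance at A: R2 ‖ 16.42 = 11.07 kΩ.
First divider: V_A = V_in · 11.07/(27.4 + 11.07) = 6.907 V.
Stage 2 is unloaded, so V_B = V_A · R4/(R3+R4) = 6.907 × 1.62/16.42 = 0.6815 V.

V_B ≈ 0.681 V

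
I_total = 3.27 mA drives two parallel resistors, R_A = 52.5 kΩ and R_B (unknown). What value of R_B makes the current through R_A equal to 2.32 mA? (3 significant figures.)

Two-branch current divider: I_A = I_total · R_B/(R_A + R_B).
2.32/3.27 = R_B/(R_A + R_B) → R_B = R_A · (0.7095)/(1 − 0.7095) = 52.5 × 2.442 = 128.2 kΩ.

R_B ≈ 128 kΩ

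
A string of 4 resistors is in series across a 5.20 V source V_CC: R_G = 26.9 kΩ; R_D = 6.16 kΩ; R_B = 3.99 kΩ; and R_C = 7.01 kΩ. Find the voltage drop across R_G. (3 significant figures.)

V ≈ 3.17 V

Total series resistance ΣR = 26.9 + 6.16 + 3.99 + 7.01 = 44.06 kΩ.
By the voltage-divider rule, V = 5.20 × 26.90/44.06 = 3.175 V.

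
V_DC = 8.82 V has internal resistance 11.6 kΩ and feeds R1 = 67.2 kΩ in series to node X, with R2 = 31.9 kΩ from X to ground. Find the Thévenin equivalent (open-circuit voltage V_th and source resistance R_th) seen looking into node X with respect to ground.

R1' = 11.6 + 67.2 = 78.80 kΩ (source resistance + R1).
V_th is the unloaded tap voltage: V_DC · R2/(R1'+R2) = 8.82 × 0.2882 = 2.542 V.
With V_DC suppressed (replaced by a short), R_th = R1' ‖ R2 = (78.80 × 31.9)/(78.80 + 31.9) = 22.71 kΩ.

V_th ≈ 2.54 V, R_th ≈ 22.7 kΩ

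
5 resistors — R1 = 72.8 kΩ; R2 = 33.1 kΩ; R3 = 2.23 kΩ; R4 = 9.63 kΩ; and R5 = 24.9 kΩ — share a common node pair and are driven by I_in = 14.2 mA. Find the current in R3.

Conductances: ΣG = 1/72.8 + 1/33.1 + 1/2.23 + 1/9.63 + 1/24.9 = 0.6364 (1/kΩ).
R3 takes the fraction G_k/ΣG = 0.4484/0.6364 = 0.7047, so I = 14.2 × 0.7047 = 10.01 mA.

I ≈ 10.0 mA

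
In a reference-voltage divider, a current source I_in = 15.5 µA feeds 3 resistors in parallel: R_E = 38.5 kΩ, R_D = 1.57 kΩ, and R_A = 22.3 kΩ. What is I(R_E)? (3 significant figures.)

ΣG = 1/38.5 + 1/1.57 + 1/22.3 = 0.7078.
By the current-divider rule, I = I_in · G_k/ΣG = 15.5 × 0.03670 = 0.5688 µA.

I ≈ 0.569 µA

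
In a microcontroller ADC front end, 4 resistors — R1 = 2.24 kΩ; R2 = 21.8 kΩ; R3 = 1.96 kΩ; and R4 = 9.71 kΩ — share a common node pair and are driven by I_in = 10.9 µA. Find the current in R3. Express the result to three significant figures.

I ≈ 5.03 µA

Conductances: ΣG = 1/2.24 + 1/21.8 + 1/1.96 + 1/9.71 = 1.105 (1/kΩ).
Current divider: I(R3) = I_in · G_k/ΣG = 10.9 × (0.5102/1.105) = 10.9 × 0.4615 = 5.031 µA.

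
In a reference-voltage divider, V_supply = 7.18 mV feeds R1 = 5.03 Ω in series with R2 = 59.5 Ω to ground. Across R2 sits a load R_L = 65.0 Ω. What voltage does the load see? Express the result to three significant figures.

First combine the lower leg with the load: R2 ‖ R_L = 31.06 Ω.
Now apply the divider: V_out = 7.18 × 0.8606 = 6.179 mV.
(Unloaded it would be 6.62 mV; the load pulls it down.)

V_out ≈ 6.18 mV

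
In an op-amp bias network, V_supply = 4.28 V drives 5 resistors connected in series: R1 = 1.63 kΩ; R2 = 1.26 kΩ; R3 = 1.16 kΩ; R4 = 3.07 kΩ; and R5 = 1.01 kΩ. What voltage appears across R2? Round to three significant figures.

V ≈ 0.663 V

Series total: ΣR = 1.63 + 1.26 + 1.16 + 3.07 + 1.01 = 8.130 kΩ.
V = V_supply · R/ΣR = 4.28 × 0.1550 = 0.6633 V.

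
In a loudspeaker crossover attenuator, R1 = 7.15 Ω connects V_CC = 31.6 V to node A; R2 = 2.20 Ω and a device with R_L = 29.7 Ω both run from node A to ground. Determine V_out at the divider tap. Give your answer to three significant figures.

V_out ≈ 7.04 V

R2 ‖ R_L = (2.20 × 29.7)/(2.20 + 29.7) = 2.048 Ω.
Then V_out = V_CC · R2'/(R1 + R2') = 31.6 × 2.048/9.198 = 7.037 V.
(Unloaded it would be 7.44 V; the load pulls it down.)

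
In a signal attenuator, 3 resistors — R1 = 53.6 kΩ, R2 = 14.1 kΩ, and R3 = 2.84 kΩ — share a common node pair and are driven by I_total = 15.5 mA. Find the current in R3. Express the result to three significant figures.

Conductances: ΣG = 1/53.6 + 1/14.1 + 1/2.84 = 0.4417 (1/kΩ).
Current divider: I(R3) = I_total · G_k/ΣG = 15.5 × (0.3521/0.4417) = 15.5 × 0.7972 = 12.36 mA.

I ≈ 12.4 mA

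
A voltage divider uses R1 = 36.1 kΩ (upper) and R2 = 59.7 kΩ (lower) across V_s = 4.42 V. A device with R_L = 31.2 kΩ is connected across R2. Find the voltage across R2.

The load sits in parallel with R2, giving an effective lower resistance R2' = R2·R_L/(R2+R_L) = 20.49 kΩ.
Voltage divider with the loaded lower leg: V_out = 4.42 × 20.49/(36.1 + 20.49) = 4.42 × 0.3621 = 1.600 V.

V_out ≈ 1.60 V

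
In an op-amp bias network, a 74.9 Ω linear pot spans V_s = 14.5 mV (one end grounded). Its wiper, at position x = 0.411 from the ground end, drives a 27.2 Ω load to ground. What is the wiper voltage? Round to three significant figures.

Lower segment x·R_p = 30.78 Ω; upper segment (1−x)·R_p = 44.12 Ω.
(x·R_p) ‖ R_L = 14.44 Ω.
V_out = 14.5 × 14.44/(44.12 + 14.44) = 3.576 mV.

V_out ≈ 3.58 mV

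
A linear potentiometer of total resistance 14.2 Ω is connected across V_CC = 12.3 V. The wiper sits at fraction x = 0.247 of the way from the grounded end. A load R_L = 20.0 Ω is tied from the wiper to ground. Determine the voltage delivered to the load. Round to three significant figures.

V_out ≈ 2.68 V

The pot divides into 10.69 Ω above the wiper and 3.507 Ω below.
(x·R_p) ‖ R_L = 2.984 Ω.
V_out = 12.3 × 2.984/(10.69 + 2.984) = 2.684 V.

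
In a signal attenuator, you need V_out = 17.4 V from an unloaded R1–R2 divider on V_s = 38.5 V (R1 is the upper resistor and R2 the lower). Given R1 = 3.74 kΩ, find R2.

The divider ratio is R2/(R1+R2) = 17.4/38.5 = 0.4519.
So R2 = R1 · V_out/(V_s − V_out) = 3.74 × 17.4/(38.5 − 17.4) = 3.74 × 0.8246 = 3.084 kΩ.

R2 ≈ 3.08 kΩ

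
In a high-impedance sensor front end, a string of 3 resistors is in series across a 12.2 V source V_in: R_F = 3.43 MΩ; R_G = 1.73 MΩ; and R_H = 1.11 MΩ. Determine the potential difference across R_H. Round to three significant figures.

V ≈ 2.16 V

Series total: ΣR = 3.43 + 1.73 + 1.11 = 6.270 MΩ.
V = V_in · R/ΣR = 12.2 × 0.1770 = 2.160 V.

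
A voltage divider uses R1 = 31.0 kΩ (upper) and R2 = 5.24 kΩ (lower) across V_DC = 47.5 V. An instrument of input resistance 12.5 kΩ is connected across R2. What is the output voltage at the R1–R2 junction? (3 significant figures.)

V_out ≈ 5.06 V

The load sits in parallel with R2, giving an effective lower resistance R2' = R2·R_L/(R2+R_L) = 3.692 kΩ.
Voltage divider with the loaded lower leg: V_out = 47.5 × 3.692/(31.0 + 3.692) = 47.5 × 0.1064 = 5.055 V.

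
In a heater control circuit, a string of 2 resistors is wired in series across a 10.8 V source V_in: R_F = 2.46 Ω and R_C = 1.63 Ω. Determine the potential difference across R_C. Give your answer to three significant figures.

ΣR = 2.46 + 1.63 = 4.090 Ω.
Voltage divider: V = V_in · (1.630 / 4.090) = 10.8 × 0.3985 = 4.304 V.

V ≈ 4.30 V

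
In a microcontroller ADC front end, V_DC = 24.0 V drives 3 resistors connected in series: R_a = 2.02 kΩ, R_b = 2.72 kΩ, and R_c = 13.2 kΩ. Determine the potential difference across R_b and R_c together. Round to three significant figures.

Total series resistance ΣR = 2.02 + 2.72 + 13.2 = 17.94 kΩ.
R_{R_b..R_c} = 2.72 + 13.2 = 15.92 kΩ.
V = V_DC · R/ΣR = 24.0 × 0.8874 = 21.30 V.

V ≈ 21.3 V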